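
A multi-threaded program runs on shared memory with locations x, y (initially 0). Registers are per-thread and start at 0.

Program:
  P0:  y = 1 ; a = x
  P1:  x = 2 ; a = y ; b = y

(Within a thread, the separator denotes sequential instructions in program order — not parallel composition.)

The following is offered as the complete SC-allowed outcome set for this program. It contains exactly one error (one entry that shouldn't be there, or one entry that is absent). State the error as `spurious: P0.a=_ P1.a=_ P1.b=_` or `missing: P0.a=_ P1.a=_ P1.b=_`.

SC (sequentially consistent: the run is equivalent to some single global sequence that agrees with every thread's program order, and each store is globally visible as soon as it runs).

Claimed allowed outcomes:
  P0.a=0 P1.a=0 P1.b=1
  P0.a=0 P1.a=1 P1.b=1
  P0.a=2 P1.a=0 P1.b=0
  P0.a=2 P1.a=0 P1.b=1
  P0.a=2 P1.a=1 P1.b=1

spurious: P0.a=0 P1.a=0 P1.b=1

outcome vector order: (P0.a,P1.a,P1.b)
under SC → 0/1/1, 2/0/0, 2/0/1, 2/1/1
claimed∖SC = {0/0/1}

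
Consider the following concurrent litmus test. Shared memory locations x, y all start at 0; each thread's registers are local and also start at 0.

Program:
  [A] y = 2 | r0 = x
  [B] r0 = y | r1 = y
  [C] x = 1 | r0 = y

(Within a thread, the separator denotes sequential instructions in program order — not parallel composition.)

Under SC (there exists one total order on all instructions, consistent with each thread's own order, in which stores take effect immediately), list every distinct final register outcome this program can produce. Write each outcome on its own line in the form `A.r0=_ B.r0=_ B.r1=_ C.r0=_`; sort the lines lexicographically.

outcome vector order: (A.r0,B.r0,B.r1,C.r0)
|SC outcomes| = 9

A.r0=0 B.r0=0 B.r1=0 C.r0=2
A.r0=0 B.r0=0 B.r1=2 C.r0=2
A.r0=0 B.r0=2 B.r1=2 C.r0=2
A.r0=1 B.r0=0 B.r1=0 C.r0=0
A.r0=1 B.r0=0 B.r1=0 C.r0=2
A.r0=1 B.r0=0 B.r1=2 C.r0=0
A.r0=1 B.r0=0 B.r1=2 C.r0=2
A.r0=1 B.r0=2 B.r1=2 C.r0=0
A.r0=1 B.r0=2 B.r1=2 C.r0=2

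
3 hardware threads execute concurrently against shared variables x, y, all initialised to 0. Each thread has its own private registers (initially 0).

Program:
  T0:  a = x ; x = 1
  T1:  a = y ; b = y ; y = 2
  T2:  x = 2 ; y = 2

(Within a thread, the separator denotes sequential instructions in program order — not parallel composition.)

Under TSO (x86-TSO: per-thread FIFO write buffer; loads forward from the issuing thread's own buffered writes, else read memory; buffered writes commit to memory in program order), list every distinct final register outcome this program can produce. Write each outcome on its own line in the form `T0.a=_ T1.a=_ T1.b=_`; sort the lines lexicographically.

T0.a=0 T1.a=0 T1.b=0
T0.a=0 T1.a=0 T1.b=2
T0.a=0 T1.a=2 T1.b=2
T0.a=2 T1.a=0 T1.b=0
T0.a=2 T1.a=0 T1.b=2
T0.a=2 T1.a=2 T1.b=2

outcome vector order: (T0.a,T1.a,T1.b)
|TSO outcomes| = 6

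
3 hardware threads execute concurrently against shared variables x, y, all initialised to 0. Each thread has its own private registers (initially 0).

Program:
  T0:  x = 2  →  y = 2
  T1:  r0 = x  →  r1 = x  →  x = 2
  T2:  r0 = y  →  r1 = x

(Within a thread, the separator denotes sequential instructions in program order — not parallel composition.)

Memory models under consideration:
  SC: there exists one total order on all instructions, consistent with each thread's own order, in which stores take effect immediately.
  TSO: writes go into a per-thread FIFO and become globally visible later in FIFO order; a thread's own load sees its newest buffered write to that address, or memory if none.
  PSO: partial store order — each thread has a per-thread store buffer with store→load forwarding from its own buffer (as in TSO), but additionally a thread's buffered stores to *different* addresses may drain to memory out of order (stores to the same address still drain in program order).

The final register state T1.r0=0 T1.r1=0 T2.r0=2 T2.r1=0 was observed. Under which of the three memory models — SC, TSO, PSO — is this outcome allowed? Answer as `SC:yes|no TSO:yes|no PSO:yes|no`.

outcome vector order: (T1.r0,T1.r1,T2.r0,T2.r1)
[SC] allowed = {<0 0 0 0>, <0 0 0 2>, <0 0 2 2>, <0 2 0 0>, <0 2 0 2>, <0 2 2 2>, <2 2 0 0>, <2 2 0 2>, <2 2 2 2>}
[TSO] allowed = {<0 0 0 0>, <0 0 0 2>, <0 0 2 2>, <0 2 0 0>, <0 2 0 2>, <0 2 2 2>, <2 2 0 0>, <2 2 0 2>, <2 2 2 2>}
[PSO] allowed = {<0 0 0 0>, <0 0 0 2>, <0 0 2 0>, <0 0 2 2>, <0 2 0 0>, <0 2 0 2>, <0 2 2 0>, <0 2 2 2>, <2 2 0 0>, <2 2 0 2>, <2 2 2 0>, <2 2 2 2>}
target <0 0 2 0> ∈ {PSO}

SC:no TSO:no PSO:yes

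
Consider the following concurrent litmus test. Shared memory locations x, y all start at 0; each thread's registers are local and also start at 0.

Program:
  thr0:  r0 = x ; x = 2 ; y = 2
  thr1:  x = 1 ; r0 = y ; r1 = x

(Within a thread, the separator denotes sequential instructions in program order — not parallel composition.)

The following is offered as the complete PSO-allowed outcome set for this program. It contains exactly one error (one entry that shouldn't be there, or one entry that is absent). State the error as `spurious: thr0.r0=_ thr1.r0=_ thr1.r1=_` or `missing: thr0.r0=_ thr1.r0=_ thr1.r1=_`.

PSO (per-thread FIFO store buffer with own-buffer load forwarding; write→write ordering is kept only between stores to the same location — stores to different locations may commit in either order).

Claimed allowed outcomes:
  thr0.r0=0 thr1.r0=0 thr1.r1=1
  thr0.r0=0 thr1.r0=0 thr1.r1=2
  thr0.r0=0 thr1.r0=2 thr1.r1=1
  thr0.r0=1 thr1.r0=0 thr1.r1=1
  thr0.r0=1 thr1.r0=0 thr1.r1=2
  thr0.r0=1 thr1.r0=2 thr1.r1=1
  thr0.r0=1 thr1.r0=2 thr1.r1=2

missing: thr0.r0=0 thr1.r0=2 thr1.r1=2

outcome vector order: (thr0.r0,thr1.r0,thr1.r1)
[PSO] allowed = {001; 002; 021; 022; 101; 102; 121; 122}
PSO∖claimed = {022}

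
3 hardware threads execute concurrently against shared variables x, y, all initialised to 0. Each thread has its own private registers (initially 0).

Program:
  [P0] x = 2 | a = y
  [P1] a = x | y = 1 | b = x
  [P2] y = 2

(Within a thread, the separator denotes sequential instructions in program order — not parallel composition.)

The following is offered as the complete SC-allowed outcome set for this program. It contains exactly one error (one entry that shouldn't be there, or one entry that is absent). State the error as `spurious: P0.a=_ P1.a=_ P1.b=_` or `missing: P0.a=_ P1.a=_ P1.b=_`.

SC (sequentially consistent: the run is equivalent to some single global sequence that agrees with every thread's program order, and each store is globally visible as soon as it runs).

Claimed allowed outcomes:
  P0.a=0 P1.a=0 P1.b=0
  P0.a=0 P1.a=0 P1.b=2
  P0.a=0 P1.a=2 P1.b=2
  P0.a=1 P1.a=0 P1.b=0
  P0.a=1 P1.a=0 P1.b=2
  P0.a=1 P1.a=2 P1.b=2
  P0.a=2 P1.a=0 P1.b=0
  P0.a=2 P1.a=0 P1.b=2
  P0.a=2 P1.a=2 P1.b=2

spurious: P0.a=0 P1.a=0 P1.b=0

outcome vector order: (P0.a,P1.a,P1.b)
[SC] allowed = {(0,0,2), (0,2,2), (1,0,0), (1,0,2), (1,2,2), (2,0,0), (2,0,2), (2,2,2)}
claimed∖SC = {(0,0,0)}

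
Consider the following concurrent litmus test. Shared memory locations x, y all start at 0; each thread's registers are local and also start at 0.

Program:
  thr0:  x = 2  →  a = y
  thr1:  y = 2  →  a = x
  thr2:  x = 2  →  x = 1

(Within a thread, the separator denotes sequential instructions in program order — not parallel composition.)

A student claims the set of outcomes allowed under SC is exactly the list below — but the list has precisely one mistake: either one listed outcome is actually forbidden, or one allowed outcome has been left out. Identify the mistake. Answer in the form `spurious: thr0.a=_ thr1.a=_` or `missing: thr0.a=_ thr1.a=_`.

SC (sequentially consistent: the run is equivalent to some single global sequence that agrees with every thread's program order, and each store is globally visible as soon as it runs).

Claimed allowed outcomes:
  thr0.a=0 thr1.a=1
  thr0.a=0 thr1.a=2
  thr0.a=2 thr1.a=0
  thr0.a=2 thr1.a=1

missing: thr0.a=2 thr1.a=2

outcome vector order: (thr0.a,thr1.a)
SC (5): <0 1>, <0 2>, <2 0>, <2 1>, <2 2>
SC∖claimed = {<2 2>}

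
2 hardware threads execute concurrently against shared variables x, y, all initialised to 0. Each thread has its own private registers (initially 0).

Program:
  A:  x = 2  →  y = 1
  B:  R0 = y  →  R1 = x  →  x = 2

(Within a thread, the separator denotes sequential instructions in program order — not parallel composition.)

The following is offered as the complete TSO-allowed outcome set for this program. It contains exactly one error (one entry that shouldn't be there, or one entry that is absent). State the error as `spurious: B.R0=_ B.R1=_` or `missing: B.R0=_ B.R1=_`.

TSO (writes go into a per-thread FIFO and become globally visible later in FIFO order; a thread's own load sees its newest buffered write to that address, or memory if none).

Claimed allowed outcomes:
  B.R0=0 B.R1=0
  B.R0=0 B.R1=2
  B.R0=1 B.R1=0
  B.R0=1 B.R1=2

outcome vector order: (B.R0,B.R1)
TSO: 3 outcomes — {00 02 12}
claimed∖TSO = {10}

spurious: B.R0=1 B.R1=0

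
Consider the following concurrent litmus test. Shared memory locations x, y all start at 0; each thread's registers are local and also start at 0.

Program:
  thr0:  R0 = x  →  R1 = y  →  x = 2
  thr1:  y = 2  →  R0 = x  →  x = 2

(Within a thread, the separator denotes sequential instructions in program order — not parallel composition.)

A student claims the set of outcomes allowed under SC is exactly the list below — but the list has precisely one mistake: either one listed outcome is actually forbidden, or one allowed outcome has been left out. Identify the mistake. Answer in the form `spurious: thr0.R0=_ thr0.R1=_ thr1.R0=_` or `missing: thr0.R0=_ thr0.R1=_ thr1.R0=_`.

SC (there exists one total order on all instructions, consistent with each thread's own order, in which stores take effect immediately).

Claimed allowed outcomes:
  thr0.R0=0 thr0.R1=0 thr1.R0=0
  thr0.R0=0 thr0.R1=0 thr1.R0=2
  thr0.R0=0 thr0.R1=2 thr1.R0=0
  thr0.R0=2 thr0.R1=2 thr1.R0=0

missing: thr0.R0=0 thr0.R1=2 thr1.R0=2

outcome vector order: (thr0.R0,thr0.R1,thr1.R0)
SC: 5 outcomes — {0/0/0, 0/0/2, 0/2/0, 0/2/2, 2/2/0}
SC∖claimed = {0/2/2}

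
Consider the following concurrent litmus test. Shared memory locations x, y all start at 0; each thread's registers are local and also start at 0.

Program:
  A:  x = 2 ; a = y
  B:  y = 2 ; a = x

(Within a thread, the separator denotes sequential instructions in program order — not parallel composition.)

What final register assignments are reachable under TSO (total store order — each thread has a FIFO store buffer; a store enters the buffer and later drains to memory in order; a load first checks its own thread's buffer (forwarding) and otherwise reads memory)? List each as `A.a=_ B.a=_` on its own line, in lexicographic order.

A.a=0 B.a=0
A.a=0 B.a=2
A.a=2 B.a=0
A.a=2 B.a=2

outcome vector order: (A.a,B.a)
|TSO outcomes| = 4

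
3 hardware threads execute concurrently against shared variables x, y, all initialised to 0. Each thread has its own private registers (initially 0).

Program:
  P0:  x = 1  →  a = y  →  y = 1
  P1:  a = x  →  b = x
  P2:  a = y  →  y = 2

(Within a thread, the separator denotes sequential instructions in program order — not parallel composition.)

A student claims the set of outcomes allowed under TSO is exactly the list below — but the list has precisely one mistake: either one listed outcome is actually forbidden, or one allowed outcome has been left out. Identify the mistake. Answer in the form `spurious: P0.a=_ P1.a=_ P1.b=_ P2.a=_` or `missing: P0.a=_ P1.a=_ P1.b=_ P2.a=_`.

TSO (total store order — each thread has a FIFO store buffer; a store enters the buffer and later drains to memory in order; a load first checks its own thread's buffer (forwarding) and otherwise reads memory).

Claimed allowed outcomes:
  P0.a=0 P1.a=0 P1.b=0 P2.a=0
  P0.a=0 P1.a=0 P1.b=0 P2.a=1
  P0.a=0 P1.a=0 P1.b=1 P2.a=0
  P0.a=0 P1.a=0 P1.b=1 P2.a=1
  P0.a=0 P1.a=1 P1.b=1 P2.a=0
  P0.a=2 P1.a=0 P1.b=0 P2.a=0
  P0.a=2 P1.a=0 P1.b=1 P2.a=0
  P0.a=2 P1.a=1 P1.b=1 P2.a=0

missing: P0.a=0 P1.a=1 P1.b=1 P2.a=1

outcome vector order: (P0.a,P1.a,P1.b,P2.a)
[TSO] allowed = {(0,0,0,0); (0,0,0,1); (0,0,1,0); (0,0,1,1); (0,1,1,0); (0,1,1,1); (2,0,0,0); (2,0,1,0); (2,1,1,0)}
TSO∖claimed = {(0,1,1,1)}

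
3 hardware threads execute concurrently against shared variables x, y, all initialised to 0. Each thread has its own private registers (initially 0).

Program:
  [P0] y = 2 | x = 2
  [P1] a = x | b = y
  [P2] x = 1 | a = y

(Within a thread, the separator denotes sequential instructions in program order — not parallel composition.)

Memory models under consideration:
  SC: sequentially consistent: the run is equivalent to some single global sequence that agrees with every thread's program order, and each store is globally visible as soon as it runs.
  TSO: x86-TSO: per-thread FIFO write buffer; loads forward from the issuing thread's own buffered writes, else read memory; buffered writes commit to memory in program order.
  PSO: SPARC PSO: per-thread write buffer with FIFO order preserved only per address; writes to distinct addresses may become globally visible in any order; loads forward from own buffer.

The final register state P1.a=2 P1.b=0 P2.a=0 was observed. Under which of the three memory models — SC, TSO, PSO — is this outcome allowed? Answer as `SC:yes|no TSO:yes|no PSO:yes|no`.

outcome vector order: (P1.a,P1.b,P2.a)
[SC] allowed = {0/0/0 0/0/2 0/2/0 0/2/2 1/0/0 1/0/2 1/2/0 1/2/2 2/2/0 2/2/2}
[TSO] allowed = {0/0/0 0/0/2 0/2/0 0/2/2 1/0/0 1/0/2 1/2/0 1/2/2 2/2/0 2/2/2}
[PSO] allowed = {0/0/0 0/0/2 0/2/0 0/2/2 1/0/0 1/0/2 1/2/0 1/2/2 2/0/0 2/0/2 2/2/0 2/2/2}
target 2/0/0 ∈ {PSO}

SC:no TSO:no PSO:yes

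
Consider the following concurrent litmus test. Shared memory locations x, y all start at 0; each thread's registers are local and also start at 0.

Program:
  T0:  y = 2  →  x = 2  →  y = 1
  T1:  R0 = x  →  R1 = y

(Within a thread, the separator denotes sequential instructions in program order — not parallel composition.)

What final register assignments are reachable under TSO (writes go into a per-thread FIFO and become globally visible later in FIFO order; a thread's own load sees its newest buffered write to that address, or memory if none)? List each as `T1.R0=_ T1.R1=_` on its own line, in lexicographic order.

T1.R0=0 T1.R1=0
T1.R0=0 T1.R1=1
T1.R0=0 T1.R1=2
T1.R0=2 T1.R1=1
T1.R0=2 T1.R1=2

outcome vector order: (T1.R0,T1.R1)
|TSO outcomes| = 5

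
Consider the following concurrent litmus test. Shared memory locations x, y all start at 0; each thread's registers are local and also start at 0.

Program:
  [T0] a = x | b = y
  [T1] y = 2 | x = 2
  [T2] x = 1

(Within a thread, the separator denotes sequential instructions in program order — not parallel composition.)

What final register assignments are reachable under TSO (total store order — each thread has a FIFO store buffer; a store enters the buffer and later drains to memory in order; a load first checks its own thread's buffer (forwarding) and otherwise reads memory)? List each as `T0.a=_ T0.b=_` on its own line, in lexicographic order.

outcome vector order: (T0.a,T0.b)
|TSO outcomes| = 5

T0.a=0 T0.b=0
T0.a=0 T0.b=2
T0.a=1 T0.b=0
T0.a=1 T0.b=2
T0.a=2 T0.b=2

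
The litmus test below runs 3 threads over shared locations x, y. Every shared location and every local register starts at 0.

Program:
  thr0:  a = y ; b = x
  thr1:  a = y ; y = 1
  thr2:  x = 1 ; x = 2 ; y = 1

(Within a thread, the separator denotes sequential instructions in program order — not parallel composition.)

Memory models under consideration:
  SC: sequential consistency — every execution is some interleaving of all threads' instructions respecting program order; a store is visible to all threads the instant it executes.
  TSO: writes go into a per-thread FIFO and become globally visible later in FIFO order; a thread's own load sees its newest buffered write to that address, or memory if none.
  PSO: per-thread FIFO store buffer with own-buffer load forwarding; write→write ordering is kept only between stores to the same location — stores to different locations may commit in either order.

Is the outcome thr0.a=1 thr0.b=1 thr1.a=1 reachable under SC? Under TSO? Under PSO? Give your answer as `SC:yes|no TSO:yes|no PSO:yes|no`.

outcome vector order: (thr0.a,thr0.b,thr1.a)
SC: 10 outcomes — {0/0/0; 0/0/1; 0/1/0; 0/1/1; 0/2/0; 0/2/1; 1/0/0; 1/1/0; 1/2/0; 1/2/1}
TSO: 10 outcomes — {0/0/0; 0/0/1; 0/1/0; 0/1/1; 0/2/0; 0/2/1; 1/0/0; 1/1/0; 1/2/0; 1/2/1}
PSO: 12 outcomes — {0/0/0; 0/0/1; 0/1/0; 0/1/1; 0/2/0; 0/2/1; 1/0/0; 1/0/1; 1/1/0; 1/1/1; 1/2/0; 1/2/1}
target 1/1/1 ∈ {PSO}

SC:no TSO:no PSO:yes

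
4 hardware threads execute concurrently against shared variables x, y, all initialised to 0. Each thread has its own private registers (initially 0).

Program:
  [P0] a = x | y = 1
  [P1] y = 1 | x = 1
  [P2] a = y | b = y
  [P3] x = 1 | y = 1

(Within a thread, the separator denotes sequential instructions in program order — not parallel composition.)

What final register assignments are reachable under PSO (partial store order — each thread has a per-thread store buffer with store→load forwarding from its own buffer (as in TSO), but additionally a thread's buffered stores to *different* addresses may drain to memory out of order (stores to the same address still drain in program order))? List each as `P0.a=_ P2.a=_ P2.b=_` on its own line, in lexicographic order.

outcome vector order: (P0.a,P2.a,P2.b)
|PSO outcomes| = 6

P0.a=0 P2.a=0 P2.b=0
P0.a=0 P2.a=0 P2.b=1
P0.a=0 P2.a=1 P2.b=1
P0.a=1 P2.a=0 P2.b=0
P0.a=1 P2.a=0 P2.b=1
P0.a=1 P2.a=1 P2.b=1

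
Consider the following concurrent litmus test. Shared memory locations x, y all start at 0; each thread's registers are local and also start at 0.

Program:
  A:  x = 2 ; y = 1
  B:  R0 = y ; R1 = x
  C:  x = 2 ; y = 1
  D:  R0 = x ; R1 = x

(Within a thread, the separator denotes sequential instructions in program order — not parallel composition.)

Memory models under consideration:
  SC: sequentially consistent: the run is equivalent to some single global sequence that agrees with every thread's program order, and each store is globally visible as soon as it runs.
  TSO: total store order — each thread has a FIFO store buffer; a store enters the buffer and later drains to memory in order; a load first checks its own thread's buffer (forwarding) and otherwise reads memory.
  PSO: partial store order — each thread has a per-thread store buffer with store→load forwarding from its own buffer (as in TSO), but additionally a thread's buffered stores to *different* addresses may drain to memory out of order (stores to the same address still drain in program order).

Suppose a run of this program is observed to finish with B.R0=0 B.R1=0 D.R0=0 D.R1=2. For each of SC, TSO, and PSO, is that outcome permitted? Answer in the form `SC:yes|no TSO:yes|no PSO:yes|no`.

outcome vector order: (B.R0,B.R1,D.R0,D.R1)
[SC] allowed = {0000; 0002; 0022; 0200; 0202; 0222; 1200; 1202; 1222}
[TSO] allowed = {0000; 0002; 0022; 0200; 0202; 0222; 1200; 1202; 1222}
[PSO] allowed = {0000; 0002; 0022; 0200; 0202; 0222; 1000; 1002; 1022; 1200; 1202; 1222}
target 0002 ∈ {SC,TSO,PSO}

SC:yes TSO:yes PSO:yes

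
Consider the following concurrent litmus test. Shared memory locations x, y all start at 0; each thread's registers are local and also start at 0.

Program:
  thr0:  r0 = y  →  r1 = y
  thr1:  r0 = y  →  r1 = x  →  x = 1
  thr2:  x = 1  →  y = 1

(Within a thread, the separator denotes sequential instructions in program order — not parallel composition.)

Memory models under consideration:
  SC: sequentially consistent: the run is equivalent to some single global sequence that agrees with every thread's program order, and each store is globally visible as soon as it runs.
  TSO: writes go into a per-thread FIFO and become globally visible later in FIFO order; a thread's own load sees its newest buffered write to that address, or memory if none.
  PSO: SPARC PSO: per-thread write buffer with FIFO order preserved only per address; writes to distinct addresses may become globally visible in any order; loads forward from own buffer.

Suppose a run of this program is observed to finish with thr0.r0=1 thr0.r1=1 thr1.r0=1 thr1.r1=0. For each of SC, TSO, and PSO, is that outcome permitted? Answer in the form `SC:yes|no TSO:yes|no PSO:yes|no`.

SC:no TSO:no PSO:yes

outcome vector order: (thr0.r0,thr0.r1,thr1.r0,thr1.r1)
under SC → (0,0,0,0); (0,0,0,1); (0,0,1,1); (0,1,0,0); (0,1,0,1); (0,1,1,1); (1,1,0,0); (1,1,0,1); (1,1,1,1)
under TSO → (0,0,0,0); (0,0,0,1); (0,0,1,1); (0,1,0,0); (0,1,0,1); (0,1,1,1); (1,1,0,0); (1,1,0,1); (1,1,1,1)
under PSO → (0,0,0,0); (0,0,0,1); (0,0,1,0); (0,0,1,1); (0,1,0,0); (0,1,0,1); (0,1,1,0); (0,1,1,1); (1,1,0,0); (1,1,0,1); (1,1,1,0); (1,1,1,1)
target (1,1,1,0) ∈ {PSO}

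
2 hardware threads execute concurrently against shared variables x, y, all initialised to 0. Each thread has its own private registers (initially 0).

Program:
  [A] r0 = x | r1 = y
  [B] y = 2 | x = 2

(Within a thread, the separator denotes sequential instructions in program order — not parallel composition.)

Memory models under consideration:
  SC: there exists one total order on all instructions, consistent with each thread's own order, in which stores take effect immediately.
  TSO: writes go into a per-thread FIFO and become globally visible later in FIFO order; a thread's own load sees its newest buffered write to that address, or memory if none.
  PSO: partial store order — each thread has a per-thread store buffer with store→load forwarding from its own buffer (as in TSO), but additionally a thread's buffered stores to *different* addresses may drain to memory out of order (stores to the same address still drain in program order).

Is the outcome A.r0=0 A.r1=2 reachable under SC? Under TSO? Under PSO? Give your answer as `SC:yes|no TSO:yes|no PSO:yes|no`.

SC:yes TSO:yes PSO:yes

outcome vector order: (A.r0,A.r1)
SC (3): (0,0), (0,2), (2,2)
TSO (3): (0,0), (0,2), (2,2)
PSO (4): (0,0), (0,2), (2,0), (2,2)
target (0,2) ∈ {SC,TSO,PSO}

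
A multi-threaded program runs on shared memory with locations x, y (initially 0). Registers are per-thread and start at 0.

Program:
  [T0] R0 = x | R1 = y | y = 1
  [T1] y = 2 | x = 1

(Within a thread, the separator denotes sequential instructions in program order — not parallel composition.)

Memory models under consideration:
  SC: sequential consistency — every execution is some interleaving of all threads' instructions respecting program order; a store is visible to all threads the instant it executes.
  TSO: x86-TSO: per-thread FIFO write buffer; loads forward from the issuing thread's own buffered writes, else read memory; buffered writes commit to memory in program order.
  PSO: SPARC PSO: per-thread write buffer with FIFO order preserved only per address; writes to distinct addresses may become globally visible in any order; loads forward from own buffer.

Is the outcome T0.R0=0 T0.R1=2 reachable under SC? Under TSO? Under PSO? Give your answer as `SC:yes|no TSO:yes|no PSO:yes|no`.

SC:yes TSO:yes PSO:yes

outcome vector order: (T0.R0,T0.R1)
under SC → 0/0; 0/2; 1/2
under TSO → 0/0; 0/2; 1/2
under PSO → 0/0; 0/2; 1/0; 1/2
target 0/2 ∈ {SC,TSO,PSO}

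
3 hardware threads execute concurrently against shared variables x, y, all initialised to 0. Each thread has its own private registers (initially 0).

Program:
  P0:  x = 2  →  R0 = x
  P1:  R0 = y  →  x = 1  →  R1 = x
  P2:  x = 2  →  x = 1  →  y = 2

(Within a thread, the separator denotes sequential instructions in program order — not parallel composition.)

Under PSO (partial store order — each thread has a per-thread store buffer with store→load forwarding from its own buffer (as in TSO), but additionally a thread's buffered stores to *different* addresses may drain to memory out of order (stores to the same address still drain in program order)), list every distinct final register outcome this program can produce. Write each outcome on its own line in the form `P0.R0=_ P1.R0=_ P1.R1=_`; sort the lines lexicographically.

outcome vector order: (P0.R0,P1.R0,P1.R1)
|PSO outcomes| = 8

P0.R0=1 P1.R0=0 P1.R1=1
P0.R0=1 P1.R0=0 P1.R1=2
P0.R0=1 P1.R0=2 P1.R1=1
P0.R0=1 P1.R0=2 P1.R1=2
P0.R0=2 P1.R0=0 P1.R1=1
P0.R0=2 P1.R0=0 P1.R1=2
P0.R0=2 P1.R0=2 P1.R1=1
P0.R0=2 P1.R0=2 P1.R1=2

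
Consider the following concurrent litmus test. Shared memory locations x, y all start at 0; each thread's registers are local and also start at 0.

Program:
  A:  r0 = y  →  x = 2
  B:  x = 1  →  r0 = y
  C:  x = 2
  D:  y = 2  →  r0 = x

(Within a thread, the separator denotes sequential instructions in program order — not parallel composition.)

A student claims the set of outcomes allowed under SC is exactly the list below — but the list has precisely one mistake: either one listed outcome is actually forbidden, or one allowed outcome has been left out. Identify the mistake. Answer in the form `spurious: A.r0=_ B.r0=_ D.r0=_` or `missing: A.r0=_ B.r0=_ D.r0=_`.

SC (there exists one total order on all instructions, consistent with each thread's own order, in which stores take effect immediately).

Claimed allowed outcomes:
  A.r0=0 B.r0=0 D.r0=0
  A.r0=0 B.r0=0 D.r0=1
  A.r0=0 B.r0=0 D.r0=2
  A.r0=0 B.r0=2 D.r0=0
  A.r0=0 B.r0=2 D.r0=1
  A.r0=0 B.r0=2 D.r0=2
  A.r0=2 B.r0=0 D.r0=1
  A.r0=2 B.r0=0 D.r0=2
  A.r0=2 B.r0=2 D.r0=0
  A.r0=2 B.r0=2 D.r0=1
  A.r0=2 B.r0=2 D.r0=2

outcome vector order: (A.r0,B.r0,D.r0)
SC (10): (0,0,1), (0,0,2), (0,2,0), (0,2,1), (0,2,2), (2,0,1), (2,0,2), (2,2,0), (2,2,1), (2,2,2)
claimed∖SC = {(0,0,0)}

spurious: A.r0=0 B.r0=0 D.r0=0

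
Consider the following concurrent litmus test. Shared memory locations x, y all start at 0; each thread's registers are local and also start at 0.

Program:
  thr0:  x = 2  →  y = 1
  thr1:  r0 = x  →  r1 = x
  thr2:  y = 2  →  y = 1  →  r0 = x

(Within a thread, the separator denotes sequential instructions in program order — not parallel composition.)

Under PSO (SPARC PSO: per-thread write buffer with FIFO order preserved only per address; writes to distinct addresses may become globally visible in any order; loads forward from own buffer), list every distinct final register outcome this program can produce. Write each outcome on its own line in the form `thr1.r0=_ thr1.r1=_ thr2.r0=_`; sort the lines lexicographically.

outcome vector order: (thr1.r0,thr1.r1,thr2.r0)
|PSO outcomes| = 6

thr1.r0=0 thr1.r1=0 thr2.r0=0
thr1.r0=0 thr1.r1=0 thr2.r0=2
thr1.r0=0 thr1.r1=2 thr2.r0=0
thr1.r0=0 thr1.r1=2 thr2.r0=2
thr1.r0=2 thr1.r1=2 thr2.r0=0
thr1.r0=2 thr1.r1=2 thr2.r0=2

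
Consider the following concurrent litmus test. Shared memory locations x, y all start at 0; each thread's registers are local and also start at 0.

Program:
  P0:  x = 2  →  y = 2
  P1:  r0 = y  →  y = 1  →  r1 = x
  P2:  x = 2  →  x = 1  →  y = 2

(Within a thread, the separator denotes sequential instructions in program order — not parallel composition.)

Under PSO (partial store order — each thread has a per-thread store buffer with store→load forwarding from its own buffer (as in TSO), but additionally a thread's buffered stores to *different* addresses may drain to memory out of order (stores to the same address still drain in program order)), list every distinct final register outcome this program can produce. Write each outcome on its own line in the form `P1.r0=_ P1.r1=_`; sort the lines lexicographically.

P1.r0=0 P1.r1=0
P1.r0=0 P1.r1=1
P1.r0=0 P1.r1=2
P1.r0=2 P1.r1=0
P1.r0=2 P1.r1=1
P1.r0=2 P1.r1=2

outcome vector order: (P1.r0,P1.r1)
|PSO outcomes| = 6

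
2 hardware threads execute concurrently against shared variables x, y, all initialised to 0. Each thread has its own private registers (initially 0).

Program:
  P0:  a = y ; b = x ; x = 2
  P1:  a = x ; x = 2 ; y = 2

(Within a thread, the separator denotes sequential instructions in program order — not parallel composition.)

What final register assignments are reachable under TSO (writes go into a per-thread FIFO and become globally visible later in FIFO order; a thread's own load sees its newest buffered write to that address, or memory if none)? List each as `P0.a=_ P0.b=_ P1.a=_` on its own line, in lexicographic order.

P0.a=0 P0.b=0 P1.a=0
P0.a=0 P0.b=0 P1.a=2
P0.a=0 P0.b=2 P1.a=0
P0.a=2 P0.b=2 P1.a=0

outcome vector order: (P0.a,P0.b,P1.a)
|TSO outcomes| = 4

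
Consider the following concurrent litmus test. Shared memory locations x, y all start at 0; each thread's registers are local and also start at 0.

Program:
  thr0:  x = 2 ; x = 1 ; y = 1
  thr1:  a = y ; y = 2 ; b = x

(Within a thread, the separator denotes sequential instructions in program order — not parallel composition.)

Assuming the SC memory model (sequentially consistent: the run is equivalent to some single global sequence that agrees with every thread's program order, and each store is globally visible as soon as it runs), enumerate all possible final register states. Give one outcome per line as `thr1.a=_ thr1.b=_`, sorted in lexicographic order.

outcome vector order: (thr1.a,thr1.b)
|SC outcomes| = 4

thr1.a=0 thr1.b=0
thr1.a=0 thr1.b=1
thr1.a=0 thr1.b=2
thr1.a=1 thr1.b=1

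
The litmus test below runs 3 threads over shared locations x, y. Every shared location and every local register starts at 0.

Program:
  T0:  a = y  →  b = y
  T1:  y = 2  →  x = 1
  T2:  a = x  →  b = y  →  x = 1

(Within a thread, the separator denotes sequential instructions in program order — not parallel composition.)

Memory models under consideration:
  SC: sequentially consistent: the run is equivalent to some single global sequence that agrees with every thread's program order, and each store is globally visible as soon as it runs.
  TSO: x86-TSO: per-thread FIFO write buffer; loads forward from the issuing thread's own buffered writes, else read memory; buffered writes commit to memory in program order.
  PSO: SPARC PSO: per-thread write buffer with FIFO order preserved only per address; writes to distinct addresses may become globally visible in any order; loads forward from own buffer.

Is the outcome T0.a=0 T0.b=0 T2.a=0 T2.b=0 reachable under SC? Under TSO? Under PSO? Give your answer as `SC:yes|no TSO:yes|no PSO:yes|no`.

SC:yes TSO:yes PSO:yes

outcome vector order: (T0.a,T0.b,T2.a,T2.b)
SC (9): (0,0,0,0) (0,0,0,2) (0,0,1,2) (0,2,0,0) (0,2,0,2) (0,2,1,2) (2,2,0,0) (2,2,0,2) (2,2,1,2)
TSO (9): (0,0,0,0) (0,0,0,2) (0,0,1,2) (0,2,0,0) (0,2,0,2) (0,2,1,2) (2,2,0,0) (2,2,0,2) (2,2,1,2)
PSO (12): (0,0,0,0) (0,0,0,2) (0,0,1,0) (0,0,1,2) (0,2,0,0) (0,2,0,2) (0,2,1,0) (0,2,1,2) (2,2,0,0) (2,2,0,2) (2,2,1,0) (2,2,1,2)
target (0,0,0,0) ∈ {SC,TSO,PSO}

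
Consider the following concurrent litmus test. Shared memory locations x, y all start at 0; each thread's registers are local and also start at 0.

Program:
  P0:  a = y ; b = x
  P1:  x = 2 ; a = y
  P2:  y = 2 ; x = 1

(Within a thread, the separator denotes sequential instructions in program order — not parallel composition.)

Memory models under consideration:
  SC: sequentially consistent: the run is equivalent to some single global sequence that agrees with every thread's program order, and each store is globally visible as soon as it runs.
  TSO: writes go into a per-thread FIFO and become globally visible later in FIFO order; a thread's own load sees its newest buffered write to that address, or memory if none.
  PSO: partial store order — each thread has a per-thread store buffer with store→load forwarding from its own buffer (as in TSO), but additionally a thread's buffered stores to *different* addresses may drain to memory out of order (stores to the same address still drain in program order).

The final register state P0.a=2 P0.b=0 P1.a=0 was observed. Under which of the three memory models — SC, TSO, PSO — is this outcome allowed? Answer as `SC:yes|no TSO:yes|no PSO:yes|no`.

SC:no TSO:yes PSO:yes

outcome vector order: (P0.a,P0.b,P1.a)
SC (11): (0,0,0), (0,0,2), (0,1,0), (0,1,2), (0,2,0), (0,2,2), (2,0,2), (2,1,0), (2,1,2), (2,2,0), (2,2,2)
TSO (12): (0,0,0), (0,0,2), (0,1,0), (0,1,2), (0,2,0), (0,2,2), (2,0,0), (2,0,2), (2,1,0), (2,1,2), (2,2,0), (2,2,2)
PSO (12): (0,0,0), (0,0,2), (0,1,0), (0,1,2), (0,2,0), (0,2,2), (2,0,0), (2,0,2), (2,1,0), (2,1,2), (2,2,0), (2,2,2)
target (2,0,0) ∈ {TSO,PSO}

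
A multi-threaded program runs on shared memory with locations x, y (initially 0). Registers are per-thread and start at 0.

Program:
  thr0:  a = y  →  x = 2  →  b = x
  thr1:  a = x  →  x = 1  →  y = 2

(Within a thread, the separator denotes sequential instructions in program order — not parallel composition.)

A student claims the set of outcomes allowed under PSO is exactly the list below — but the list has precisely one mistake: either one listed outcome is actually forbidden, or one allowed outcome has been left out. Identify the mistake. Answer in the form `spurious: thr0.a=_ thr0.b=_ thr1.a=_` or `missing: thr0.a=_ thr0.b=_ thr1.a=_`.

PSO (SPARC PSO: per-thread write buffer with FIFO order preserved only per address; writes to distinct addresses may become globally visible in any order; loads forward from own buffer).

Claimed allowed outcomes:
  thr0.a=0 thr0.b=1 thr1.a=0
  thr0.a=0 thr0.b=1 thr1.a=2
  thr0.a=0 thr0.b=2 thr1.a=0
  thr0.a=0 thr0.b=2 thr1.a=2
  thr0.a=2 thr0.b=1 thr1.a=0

missing: thr0.a=2 thr0.b=2 thr1.a=0

outcome vector order: (thr0.a,thr0.b,thr1.a)
[PSO] allowed = {(0,1,0), (0,1,2), (0,2,0), (0,2,2), (2,1,0), (2,2,0)}
PSO∖claimed = {(2,2,0)}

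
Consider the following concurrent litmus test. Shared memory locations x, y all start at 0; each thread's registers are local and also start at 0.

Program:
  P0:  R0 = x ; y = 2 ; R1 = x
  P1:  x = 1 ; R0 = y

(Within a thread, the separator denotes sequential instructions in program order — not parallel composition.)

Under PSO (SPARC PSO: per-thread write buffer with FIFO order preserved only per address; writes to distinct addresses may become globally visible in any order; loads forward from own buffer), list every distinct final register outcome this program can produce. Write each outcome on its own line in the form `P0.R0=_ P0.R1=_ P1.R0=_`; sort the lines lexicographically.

P0.R0=0 P0.R1=0 P1.R0=0
P0.R0=0 P0.R1=0 P1.R0=2
P0.R0=0 P0.R1=1 P1.R0=0
P0.R0=0 P0.R1=1 P1.R0=2
P0.R0=1 P0.R1=1 P1.R0=0
P0.R0=1 P0.R1=1 P1.R0=2

outcome vector order: (P0.R0,P0.R1,P1.R0)
|PSO outcomes| = 6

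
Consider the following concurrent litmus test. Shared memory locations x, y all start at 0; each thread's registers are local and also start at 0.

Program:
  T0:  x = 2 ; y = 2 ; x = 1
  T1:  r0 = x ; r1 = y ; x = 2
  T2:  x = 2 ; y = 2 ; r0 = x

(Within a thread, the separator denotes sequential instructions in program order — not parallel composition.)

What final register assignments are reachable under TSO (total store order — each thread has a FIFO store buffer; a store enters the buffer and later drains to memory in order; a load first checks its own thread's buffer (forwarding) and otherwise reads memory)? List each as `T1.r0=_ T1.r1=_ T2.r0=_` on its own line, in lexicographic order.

outcome vector order: (T1.r0,T1.r1,T2.r0)
|TSO outcomes| = 10

T1.r0=0 T1.r1=0 T2.r0=1
T1.r0=0 T1.r1=0 T2.r0=2
T1.r0=0 T1.r1=2 T2.r0=1
T1.r0=0 T1.r1=2 T2.r0=2
T1.r0=1 T1.r1=2 T2.r0=1
T1.r0=1 T1.r1=2 T2.r0=2
T1.r0=2 T1.r1=0 T2.r0=1
T1.r0=2 T1.r1=0 T2.r0=2
T1.r0=2 T1.r1=2 T2.r0=1
T1.r0=2 T1.r1=2 T2.r0=2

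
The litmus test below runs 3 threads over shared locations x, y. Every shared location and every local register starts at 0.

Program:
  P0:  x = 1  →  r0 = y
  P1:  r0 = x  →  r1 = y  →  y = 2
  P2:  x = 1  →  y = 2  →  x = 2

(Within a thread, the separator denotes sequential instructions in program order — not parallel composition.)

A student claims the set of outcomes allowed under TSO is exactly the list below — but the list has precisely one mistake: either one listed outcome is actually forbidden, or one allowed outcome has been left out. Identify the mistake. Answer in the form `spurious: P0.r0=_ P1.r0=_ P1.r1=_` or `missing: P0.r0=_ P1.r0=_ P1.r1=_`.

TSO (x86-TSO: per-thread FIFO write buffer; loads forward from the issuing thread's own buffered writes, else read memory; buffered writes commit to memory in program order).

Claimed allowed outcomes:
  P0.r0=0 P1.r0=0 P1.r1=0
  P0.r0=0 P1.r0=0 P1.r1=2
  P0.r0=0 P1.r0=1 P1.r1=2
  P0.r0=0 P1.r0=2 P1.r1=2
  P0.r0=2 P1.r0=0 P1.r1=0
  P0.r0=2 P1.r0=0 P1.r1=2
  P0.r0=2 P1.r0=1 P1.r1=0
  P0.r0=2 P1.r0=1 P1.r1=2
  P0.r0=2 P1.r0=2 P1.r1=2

outcome vector order: (P0.r0,P1.r0,P1.r1)
TSO (10): 000 002 010 012 022 200 202 210 212 222
TSO∖claimed = {010}

missing: P0.r0=0 P1.r0=1 P1.r1=0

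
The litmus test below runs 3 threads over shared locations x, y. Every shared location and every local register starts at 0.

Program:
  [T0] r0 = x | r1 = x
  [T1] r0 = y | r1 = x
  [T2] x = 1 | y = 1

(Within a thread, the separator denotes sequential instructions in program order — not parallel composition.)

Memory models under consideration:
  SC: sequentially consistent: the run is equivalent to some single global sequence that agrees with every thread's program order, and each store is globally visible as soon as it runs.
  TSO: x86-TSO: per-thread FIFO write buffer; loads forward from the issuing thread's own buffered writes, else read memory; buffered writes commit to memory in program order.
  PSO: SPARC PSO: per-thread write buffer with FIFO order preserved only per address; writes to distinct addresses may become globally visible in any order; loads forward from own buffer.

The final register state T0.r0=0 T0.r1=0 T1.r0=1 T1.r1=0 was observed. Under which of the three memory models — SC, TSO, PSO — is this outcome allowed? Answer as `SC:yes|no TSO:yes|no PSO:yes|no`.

outcome vector order: (T0.r0,T0.r1,T1.r0,T1.r1)
[SC] allowed = {(0,0,0,0), (0,0,0,1), (0,0,1,1), (0,1,0,0), (0,1,0,1), (0,1,1,1), (1,1,0,0), (1,1,0,1), (1,1,1,1)}
[TSO] allowed = {(0,0,0,0), (0,0,0,1), (0,0,1,1), (0,1,0,0), (0,1,0,1), (0,1,1,1), (1,1,0,0), (1,1,0,1), (1,1,1,1)}
[PSO] allowed = {(0,0,0,0), (0,0,0,1), (0,0,1,0), (0,0,1,1), (0,1,0,0), (0,1,0,1), (0,1,1,0), (0,1,1,1), (1,1,0,0), (1,1,0,1), (1,1,1,0), (1,1,1,1)}
target (0,0,1,0) ∈ {PSO}

SC:no TSO:no PSO:yes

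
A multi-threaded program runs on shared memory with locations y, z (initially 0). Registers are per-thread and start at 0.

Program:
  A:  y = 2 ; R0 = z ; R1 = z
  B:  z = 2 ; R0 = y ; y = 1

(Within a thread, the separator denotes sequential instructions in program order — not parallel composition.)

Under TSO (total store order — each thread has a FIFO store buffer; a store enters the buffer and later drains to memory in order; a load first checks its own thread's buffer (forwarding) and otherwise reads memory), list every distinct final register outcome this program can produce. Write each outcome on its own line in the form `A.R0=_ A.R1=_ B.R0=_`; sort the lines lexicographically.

A.R0=0 A.R1=0 B.R0=0
A.R0=0 A.R1=0 B.R0=2
A.R0=0 A.R1=2 B.R0=0
A.R0=0 A.R1=2 B.R0=2
A.R0=2 A.R1=2 B.R0=0
A.R0=2 A.R1=2 B.R0=2

outcome vector order: (A.R0,A.R1,B.R0)
|TSO outcomes| = 6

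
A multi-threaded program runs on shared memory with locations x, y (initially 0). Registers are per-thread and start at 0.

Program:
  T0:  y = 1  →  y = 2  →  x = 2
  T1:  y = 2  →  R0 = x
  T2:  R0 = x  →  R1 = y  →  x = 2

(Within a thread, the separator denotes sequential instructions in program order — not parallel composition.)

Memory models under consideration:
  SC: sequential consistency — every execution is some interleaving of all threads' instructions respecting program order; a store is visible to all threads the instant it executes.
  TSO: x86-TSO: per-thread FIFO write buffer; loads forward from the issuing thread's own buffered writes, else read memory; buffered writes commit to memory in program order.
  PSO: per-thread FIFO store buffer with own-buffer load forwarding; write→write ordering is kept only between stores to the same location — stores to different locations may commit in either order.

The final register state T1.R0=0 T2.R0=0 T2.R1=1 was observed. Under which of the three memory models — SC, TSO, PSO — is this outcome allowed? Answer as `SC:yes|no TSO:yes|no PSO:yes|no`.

SC:yes TSO:yes PSO:yes

outcome vector order: (T1.R0,T2.R0,T2.R1)
SC (8): 000; 001; 002; 022; 200; 201; 202; 222
TSO (8): 000; 001; 002; 022; 200; 201; 202; 222
PSO (12): 000; 001; 002; 020; 021; 022; 200; 201; 202; 220; 221; 222
target 001 ∈ {SC,TSO,PSO}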